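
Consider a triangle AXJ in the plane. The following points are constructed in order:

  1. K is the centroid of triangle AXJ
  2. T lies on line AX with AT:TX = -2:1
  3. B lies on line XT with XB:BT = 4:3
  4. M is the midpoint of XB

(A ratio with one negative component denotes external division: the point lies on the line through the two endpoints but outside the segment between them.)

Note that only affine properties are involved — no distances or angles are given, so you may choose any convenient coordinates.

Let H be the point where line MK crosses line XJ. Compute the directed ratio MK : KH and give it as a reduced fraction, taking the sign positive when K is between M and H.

MK:KH = -13/7

Assign A = (0, 0), X = (1, 0), J = (0, 1) — the answer is frame-independent, so this choice is without loss of generality.
1. K is the centroid of triangle AXJ ⇒ K = (1/3, 1/3)
2. T lies on line AX with AT:TX = -2:1 ⇒ T = (2, 0)
3. B lies on line XT with XB:BT = 4:3 ⇒ B = (11/7, 0)
4. M is the midpoint of XB ⇒ M = (9/7, 0)
line MK meets XJ at H = (11/13, 2/13)
K = M + t·(H−M) with t = 13/6, so MK:KH = 13/6:-7/6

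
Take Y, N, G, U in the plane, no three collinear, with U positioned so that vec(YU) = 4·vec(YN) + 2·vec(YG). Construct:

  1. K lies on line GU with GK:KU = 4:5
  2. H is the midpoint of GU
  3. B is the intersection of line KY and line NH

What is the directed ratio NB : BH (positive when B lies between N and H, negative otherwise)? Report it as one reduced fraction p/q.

Set Y = (0, 0), N = (1, 0), G = (0, 1), U = (4, 2); any affine frame gives the same invariant.
1. K lies on line GU with GK:KU = 4:5 ⇒ K = (16/9, 13/9)
2. H is the midpoint of GU ⇒ H = (2, 3/2)
3. B is the intersection of line KY and line NH ⇒ B = (24/11, 39/22)
B = N + t·(H−N) with t = 13/11, so NB:BH = t:(1−t) = 13/11:-2/11

NB:BH = -13/2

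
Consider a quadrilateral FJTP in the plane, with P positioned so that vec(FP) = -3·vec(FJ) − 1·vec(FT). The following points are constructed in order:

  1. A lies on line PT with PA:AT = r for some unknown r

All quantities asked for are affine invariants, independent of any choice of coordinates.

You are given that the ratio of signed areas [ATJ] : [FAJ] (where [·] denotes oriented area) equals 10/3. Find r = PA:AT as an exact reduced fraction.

r = 5/2

Work in coordinates with F = (0, 0), J = (1, 0), T = (0, 1), P = (-3, -1).
1. With PA:AT = r, write λ = r/(r+1) so A = P + λ·(T−P); A is affine-linear in λ
Every point depending on A is an affine combination of A and λ-independent points, so each such coordinate is linear in λ; the λ² term in each signed area is a multiple of (T−P)×(T−P) = 0, so 2·[ATJ] and 2·[FAJ] are each linear in λ. Evaluating at λ=0 and λ=1:
  2·[ATJ] = 5·λ − 5,   2·[FAJ] = -2·λ + 1
So [ATJ]:[FAJ] = (5·λ − 5) / (-2·λ + 1). Setting this equal to 10/3:
  5·λ − 5 = 10/3·(-2·λ + 1)  ⇒  λ = 5/7
Then r = λ/(1−λ) = (5/7)/(2/7) = 5/2. Check: with r = 5/2, A = (-6/7, 3/7) and [ATJ]:[FAJ] = 10/3 as required.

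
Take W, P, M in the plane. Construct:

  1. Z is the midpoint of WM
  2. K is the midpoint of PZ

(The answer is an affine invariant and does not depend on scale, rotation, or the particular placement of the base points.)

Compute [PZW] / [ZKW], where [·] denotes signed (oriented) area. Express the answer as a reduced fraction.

[PZW]:[ZKW] = -2

Assign W = (0, 0), P = (1, 0), M = (0, 1) — the answer is frame-independent, so this choice is without loss of generality.
1. Z is the midpoint of WM ⇒ Z = (0, 1/2)
2. K is the midpoint of PZ ⇒ K = (1/2, 1/4)
2·[PZW] = 1/2, 2·[ZKW] = -1/4
[PZW]:[ZKW] = 1/2:-1/4 = -2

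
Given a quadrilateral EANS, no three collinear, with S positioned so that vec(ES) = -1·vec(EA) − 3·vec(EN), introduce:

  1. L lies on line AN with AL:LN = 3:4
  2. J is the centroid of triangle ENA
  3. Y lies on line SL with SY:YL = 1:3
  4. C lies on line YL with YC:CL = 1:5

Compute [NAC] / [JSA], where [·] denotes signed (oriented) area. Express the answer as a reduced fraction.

Assign E = (0, 0), A = (1, 0), N = (0, 1), S = (-1, -3) — the answer is frame-independent, so this choice is without loss of generality.
1. L lies on line AN with AL:LN = 3:4 ⇒ L = (4/7, 3/7)
2. J is the centroid of triangle ENA ⇒ J = (1/3, 1/3)
3. Y lies on line SL with SY:YL = 1:3 ⇒ Y = (-17/28, -15/7)
4. C lies on line YL with YC:CL = 1:5 ⇒ C = (-23/56, -12/7)
2·[NAC] = -25/8, 2·[JSA] = 8/3
[NAC]:[JSA] = -25/8:8/3 = -75/64

[NAC]:[JSA] = -75/64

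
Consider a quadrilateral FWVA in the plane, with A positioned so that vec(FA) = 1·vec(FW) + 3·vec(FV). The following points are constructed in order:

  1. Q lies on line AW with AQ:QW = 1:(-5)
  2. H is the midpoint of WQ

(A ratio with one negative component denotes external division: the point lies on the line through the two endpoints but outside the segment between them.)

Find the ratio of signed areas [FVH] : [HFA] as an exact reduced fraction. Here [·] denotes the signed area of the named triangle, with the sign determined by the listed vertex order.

Choose coordinates F = (0, 0), W = (1, 0), V = (0, 1), A = (1, 3).
1. Q lies on line AW with AQ:QW = 1:(-5) ⇒ Q = (1, 15/4)
2. H is the midpoint of WQ ⇒ H = (1, 15/8)
2·[FVH] = -1, 2·[HFA] = -9/8
[FVH]:[HFA] = -1:-9/8 = 8/9

[FVH]:[HFA] = 8/9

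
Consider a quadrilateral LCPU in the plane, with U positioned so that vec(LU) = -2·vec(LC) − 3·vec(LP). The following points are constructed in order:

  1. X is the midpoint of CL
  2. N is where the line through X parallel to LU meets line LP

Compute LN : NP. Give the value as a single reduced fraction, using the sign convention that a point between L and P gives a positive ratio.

LN:NP = -3/7

Assign L = (0, 0), C = (1, 0), P = (0, 1), U = (-2, -3) — the answer is frame-independent, so this choice is without loss of generality.
1. X is the midpoint of CL ⇒ X = (1/2, 0)
2. N is where the line through X parallel to LU meets line LP ⇒ N = (0, -3/4)
N = L + t·(P−L) with t = -3/4, so LN:NP = t:(1−t) = -3/4:7/4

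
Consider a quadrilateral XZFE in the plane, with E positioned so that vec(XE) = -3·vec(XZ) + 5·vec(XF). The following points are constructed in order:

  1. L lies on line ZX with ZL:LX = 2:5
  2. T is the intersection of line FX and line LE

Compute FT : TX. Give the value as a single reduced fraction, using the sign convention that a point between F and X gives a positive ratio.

FT:TX = 1/25

Assign X = (0, 0), Z = (1, 0), F = (0, 1), E = (-3, 5) — the answer is frame-independent, so this choice is without loss of generality.
1. L lies on line ZX with ZL:LX = 2:5 ⇒ L = (5/7, 0)
2. T is the intersection of line FX and line LE ⇒ T = (0, 25/26)
T = F + t·(X−F) with t = 1/26, so FT:TX = t:(1−t) = 1/26:25/26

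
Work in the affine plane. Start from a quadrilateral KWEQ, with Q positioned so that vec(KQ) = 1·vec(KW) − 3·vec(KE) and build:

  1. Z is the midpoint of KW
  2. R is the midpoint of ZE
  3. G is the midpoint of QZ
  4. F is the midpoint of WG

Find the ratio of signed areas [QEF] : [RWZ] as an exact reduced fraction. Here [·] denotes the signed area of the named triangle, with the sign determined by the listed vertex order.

[QEF]:[RWZ] = 7

Assign K = (0, 0), W = (1, 0), E = (0, 1), Q = (1, -3) — the answer is frame-independent, so this choice is without loss of generality.
1. Z is the midpoint of KW ⇒ Z = (1/2, 0)
2. R is the midpoint of ZE ⇒ R = (1/4, 1/2)
3. G is the midpoint of QZ ⇒ G = (3/4, -3/2)
4. F is the midpoint of WG ⇒ F = (7/8, -3/4)
2·[QEF] = -7/4, 2·[RWZ] = -1/4
[QEF]:[RWZ] = -7/4:-1/4 = 7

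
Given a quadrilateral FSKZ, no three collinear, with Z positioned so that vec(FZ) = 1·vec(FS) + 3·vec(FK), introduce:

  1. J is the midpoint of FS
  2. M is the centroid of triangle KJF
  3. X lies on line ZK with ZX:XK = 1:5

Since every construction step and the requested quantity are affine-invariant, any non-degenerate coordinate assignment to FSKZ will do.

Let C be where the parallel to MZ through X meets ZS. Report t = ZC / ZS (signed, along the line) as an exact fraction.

Work in coordinates with F = (0, 0), S = (1, 0), K = (0, 1), Z = (1, 3).
1. J is the midpoint of FS ⇒ J = (1/2, 0)
2. M is the centroid of triangle KJF ⇒ M = (1/6, 1/3)
3. X lies on line ZK with ZX:XK = 1:5 ⇒ X = (5/6, 8/3)
through X parallel to MZ: direction (5/6, 8/3); meets ZS at C = (1, 16/5)
C = Z + t·(S−Z) with t = -1/15

t = -1/15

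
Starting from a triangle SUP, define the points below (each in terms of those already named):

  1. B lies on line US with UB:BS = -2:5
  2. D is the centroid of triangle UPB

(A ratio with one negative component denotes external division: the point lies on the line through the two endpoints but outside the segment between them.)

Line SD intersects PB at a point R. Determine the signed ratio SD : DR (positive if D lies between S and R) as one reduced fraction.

SD:DR = 13/2

Assign S = (0, 0), U = (1, 0), P = (0, 1) — the answer is frame-independent, so this choice is without loss of generality.
1. B lies on line US with UB:BS = -2:5 ⇒ B = (5/3, 0)
2. D is the centroid of triangle UPB ⇒ D = (8/9, 1/3)
line SD meets PB at R = (40/39, 5/13)
D = S + t·(R−S) with t = 13/15, so SD:DR = 13/15:2/15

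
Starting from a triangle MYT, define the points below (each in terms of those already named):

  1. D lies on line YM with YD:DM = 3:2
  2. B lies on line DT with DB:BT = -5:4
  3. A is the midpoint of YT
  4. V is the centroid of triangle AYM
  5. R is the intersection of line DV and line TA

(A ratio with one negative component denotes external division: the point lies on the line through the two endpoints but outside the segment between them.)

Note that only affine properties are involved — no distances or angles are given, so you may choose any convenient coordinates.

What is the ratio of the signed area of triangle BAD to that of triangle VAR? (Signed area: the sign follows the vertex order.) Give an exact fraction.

[BAD]:[VAR] = 36

Assign M = (0, 0), Y = (1, 0), T = (0, 1) — the answer is frame-independent, so this choice is without loss of generality.
1. D lies on line YM with YD:DM = 3:2 ⇒ D = (2/5, 0)
2. B lies on line DT with DB:BT = -5:4 ⇒ B = (-8/5, 5)
3. A is the midpoint of YT ⇒ A = (1/2, 1/2)
4. V is the centroid of triangle AYM ⇒ V = (1/2, 1/6)
5. R is the intersection of line DV and line TA ⇒ R = (5/8, 3/8)
2·[BAD] = -3/2, 2·[VAR] = -1/24
[BAD]:[VAR] = -3/2:-1/24 = 36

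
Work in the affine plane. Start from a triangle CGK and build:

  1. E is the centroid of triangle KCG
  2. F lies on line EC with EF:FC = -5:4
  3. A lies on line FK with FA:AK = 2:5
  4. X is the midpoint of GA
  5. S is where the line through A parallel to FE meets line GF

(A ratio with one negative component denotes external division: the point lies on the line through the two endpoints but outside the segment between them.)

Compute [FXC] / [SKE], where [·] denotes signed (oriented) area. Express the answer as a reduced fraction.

Choose coordinates C = (0, 0), G = (1, 0), K = (0, 1).
1. E is the centroid of triangle KCG ⇒ E = (1/3, 1/3)
2. F lies on line EC with EF:FC = -5:4 ⇒ F = (-4/3, -4/3)
3. A lies on line FK with FA:AK = 2:5 ⇒ A = (-20/21, -2/3)
4. X is the midpoint of GA ⇒ X = (1/42, -1/3)
5. S is where the line through A parallel to FE meets line GF ⇒ S = (-2, -12/7)
2·[FXC] = 10/21, 2·[SKE] = -47/21
[FXC]:[SKE] = 10/21:-47/21 = -10/47

[FXC]:[SKE] = -10/47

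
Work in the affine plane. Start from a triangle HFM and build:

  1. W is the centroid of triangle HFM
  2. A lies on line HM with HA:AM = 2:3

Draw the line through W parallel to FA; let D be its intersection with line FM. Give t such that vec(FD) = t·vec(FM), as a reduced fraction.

Work in coordinates with H = (0, 0), F = (1, 0), M = (0, 1).
1. W is the centroid of triangle HFM ⇒ W = (1/3, 1/3)
2. A lies on line HM with HA:AM = 2:3 ⇒ A = (0, 2/5)
through W parallel to FA: direction (-1, 2/5); meets FM at D = (8/9, 1/9)
D = F + t·(M−F) with t = 1/9

t = 1/9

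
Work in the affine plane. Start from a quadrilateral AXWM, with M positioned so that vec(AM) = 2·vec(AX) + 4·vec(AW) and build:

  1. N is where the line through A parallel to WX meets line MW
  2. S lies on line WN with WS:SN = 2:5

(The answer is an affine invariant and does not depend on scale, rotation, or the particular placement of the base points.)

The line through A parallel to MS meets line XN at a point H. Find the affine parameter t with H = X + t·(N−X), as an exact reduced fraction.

t = 3/5

Work in coordinates with A = (0, 0), X = (1, 0), W = (0, 1), M = (2, 4).
1. N is where the line through A parallel to WX meets line MW ⇒ N = (-2/5, 2/5)
2. S lies on line WN with WS:SN = 2:5 ⇒ S = (-4/35, 29/35)
through A parallel to MS: direction (-74/35, -111/35); meets XN at H = (4/25, 6/25)
H = X + t·(N−X) with t = 3/5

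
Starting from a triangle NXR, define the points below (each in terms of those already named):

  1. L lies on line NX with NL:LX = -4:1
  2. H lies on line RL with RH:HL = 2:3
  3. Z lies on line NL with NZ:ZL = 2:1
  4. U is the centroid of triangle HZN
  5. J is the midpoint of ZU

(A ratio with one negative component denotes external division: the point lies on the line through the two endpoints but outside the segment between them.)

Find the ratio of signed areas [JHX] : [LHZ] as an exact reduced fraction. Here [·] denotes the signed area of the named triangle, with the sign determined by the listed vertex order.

[JHX]:[LHZ] = -13/24

Set N = (0, 0), X = (1, 0), R = (0, 1); any affine frame gives the same invariant.
1. L lies on line NX with NL:LX = -4:1 ⇒ L = (4/3, 0)
2. H lies on line RL with RH:HL = 2:3 ⇒ H = (8/15, 3/5)
3. Z lies on line NL with NZ:ZL = 2:1 ⇒ Z = (8/9, 0)
4. U is the centroid of triangle HZN ⇒ U = (64/135, 1/5)
5. J is the midpoint of ZU ⇒ J = (92/135, 1/10)
2·[JHX] = -13/90, 2·[LHZ] = 4/15
[JHX]:[LHZ] = -13/90:4/15 = -13/24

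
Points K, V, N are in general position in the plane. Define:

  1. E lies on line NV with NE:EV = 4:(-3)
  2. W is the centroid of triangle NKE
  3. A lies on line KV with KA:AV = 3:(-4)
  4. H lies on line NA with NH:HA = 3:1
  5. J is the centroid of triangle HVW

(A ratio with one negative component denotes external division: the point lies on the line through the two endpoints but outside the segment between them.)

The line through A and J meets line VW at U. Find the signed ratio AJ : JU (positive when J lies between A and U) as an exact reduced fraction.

AJ:JU = 71/25

Choose coordinates K = (0, 0), V = (1, 0), N = (0, 1).
1. E lies on line NV with NE:EV = 4:(-3) ⇒ E = (4, -3)
2. W is the centroid of triangle NKE ⇒ W = (4/3, -2/3)
3. A lies on line KV with KA:AV = 3:(-4) ⇒ A = (-3, 0)
4. H lies on line NA with NH:HA = 3:1 ⇒ H = (-9/4, 1/4)
5. J is the centroid of triangle HVW ⇒ J = (1/36, -5/36)
line AJ meets VW at U = (233/213, -40/213)
J = A + t·(U−A) with t = 71/96, so AJ:JU = 71/96:25/96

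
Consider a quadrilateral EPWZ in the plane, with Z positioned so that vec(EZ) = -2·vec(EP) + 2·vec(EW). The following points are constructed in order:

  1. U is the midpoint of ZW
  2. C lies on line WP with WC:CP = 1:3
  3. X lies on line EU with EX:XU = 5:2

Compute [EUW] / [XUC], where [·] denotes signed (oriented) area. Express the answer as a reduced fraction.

Work in coordinates with E = (0, 0), P = (1, 0), W = (0, 1), Z = (-2, 2).
1. U is the midpoint of ZW ⇒ U = (-1, 3/2)
2. C lies on line WP with WC:CP = 1:3 ⇒ C = (1/4, 3/4)
3. X lies on line EU with EX:XU = 5:2 ⇒ X = (-5/7, 15/14)
2·[EUW] = -1, 2·[XUC] = -9/28
[EUW]:[XUC] = -1:-9/28 = 28/9

[EUW]:[XUC] = 28/9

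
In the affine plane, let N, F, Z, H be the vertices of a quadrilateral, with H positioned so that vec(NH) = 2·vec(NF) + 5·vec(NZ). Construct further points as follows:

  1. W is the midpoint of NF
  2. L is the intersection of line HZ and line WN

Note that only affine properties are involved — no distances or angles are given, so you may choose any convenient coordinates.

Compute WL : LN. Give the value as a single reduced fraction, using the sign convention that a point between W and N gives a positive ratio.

Work in coordinates with N = (0, 0), F = (1, 0), Z = (0, 1), H = (2, 5).
1. W is the midpoint of NF ⇒ W = (1/2, 0)
2. L is the intersection of line HZ and line WN ⇒ L = (-1/2, 0)
L = W + t·(N−W) with t = 2, so WL:LN = t:(1−t) = 2:-1

WL:LN = -2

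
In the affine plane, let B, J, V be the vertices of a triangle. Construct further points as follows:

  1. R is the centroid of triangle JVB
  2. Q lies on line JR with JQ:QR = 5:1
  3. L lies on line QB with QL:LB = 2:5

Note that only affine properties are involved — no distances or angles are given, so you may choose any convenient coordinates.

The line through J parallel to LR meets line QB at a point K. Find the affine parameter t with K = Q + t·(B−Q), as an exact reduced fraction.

Set B = (0, 0), J = (1, 0), V = (0, 1); any affine frame gives the same invariant.
1. R is the centroid of triangle JVB ⇒ R = (1/3, 1/3)
2. Q lies on line JR with JQ:QR = 5:1 ⇒ Q = (4/9, 5/18)
3. L lies on line QB with QL:LB = 2:5 ⇒ L = (20/63, 25/126)
through J parallel to LR: direction (1/63, 17/126); meets QB at K = (68/63, 85/126)
K = Q + t·(B−Q) with t = -10/7

t = -10/7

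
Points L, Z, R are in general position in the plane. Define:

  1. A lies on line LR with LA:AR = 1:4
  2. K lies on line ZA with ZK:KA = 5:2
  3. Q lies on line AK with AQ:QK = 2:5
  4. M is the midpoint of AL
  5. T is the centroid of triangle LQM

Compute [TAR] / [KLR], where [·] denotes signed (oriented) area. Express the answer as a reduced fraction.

Set L = (0, 0), Z = (1, 0), R = (0, 1); any affine frame gives the same invariant.
1. A lies on line LR with LA:AR = 1:4 ⇒ A = (0, 1/5)
2. K lies on line ZA with ZK:KA = 5:2 ⇒ K = (2/7, 1/7)
3. Q lies on line AK with AQ:QK = 2:5 ⇒ Q = (4/49, 9/49)
4. M is the midpoint of AL ⇒ M = (0, 1/10)
5. T is the centroid of triangle LQM ⇒ T = (4/147, 139/1470)
2·[TAR] = -16/735, 2·[KLR] = -2/7
[TAR]:[KLR] = -16/735:-2/7 = 8/105

[TAR]:[KLR] = 8/105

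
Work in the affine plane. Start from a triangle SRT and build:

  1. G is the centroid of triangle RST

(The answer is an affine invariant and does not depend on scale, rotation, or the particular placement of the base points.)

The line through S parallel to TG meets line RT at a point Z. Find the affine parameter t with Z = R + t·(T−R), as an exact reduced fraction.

Assign S = (0, 0), R = (1, 0), T = (0, 1) — the answer is frame-independent, so this choice is without loss of generality.
1. G is the centroid of triangle RST ⇒ G = (1/3, 1/3)
through S parallel to TG: direction (1/3, -2/3); meets RT at Z = (-1, 2)
Z = R + t·(T−R) with t = 2

t = 2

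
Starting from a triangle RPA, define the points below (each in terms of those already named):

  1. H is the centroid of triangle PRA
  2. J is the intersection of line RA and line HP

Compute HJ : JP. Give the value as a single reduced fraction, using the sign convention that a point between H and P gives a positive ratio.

HJ:JP = -1/3

Set R = (0, 0), P = (1, 0), A = (0, 1); any affine frame gives the same invariant.
1. H is the centroid of triangle PRA ⇒ H = (1/3, 1/3)
2. J is the intersection of line RA and line HP ⇒ J = (0, 1/2)
J = H + t·(P−H) with t = -1/2, so HJ:JP = t:(1−t) = -1/2:3/2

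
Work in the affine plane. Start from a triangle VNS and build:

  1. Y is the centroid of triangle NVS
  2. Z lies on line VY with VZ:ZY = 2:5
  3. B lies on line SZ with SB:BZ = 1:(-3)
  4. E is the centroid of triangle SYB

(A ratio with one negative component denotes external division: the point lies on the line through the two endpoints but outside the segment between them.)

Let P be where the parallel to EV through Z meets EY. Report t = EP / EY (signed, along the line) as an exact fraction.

t = 2/7

Set V = (0, 0), N = (1, 0), S = (0, 1); any affine frame gives the same invariant.
1. Y is the centroid of triangle NVS ⇒ Y = (1/3, 1/3)
2. Z lies on line VY with VZ:ZY = 2:5 ⇒ Z = (2/21, 2/21)
3. B lies on line SZ with SB:BZ = 1:(-3) ⇒ B = (-1/21, 61/42)
4. E is the centroid of triangle SYB ⇒ E = (2/21, 13/14)
through Z parallel to EV: direction (-2/21, -13/14); meets EY at P = (8/49, 223/294)
P = E + t·(Y−E) with t = 2/7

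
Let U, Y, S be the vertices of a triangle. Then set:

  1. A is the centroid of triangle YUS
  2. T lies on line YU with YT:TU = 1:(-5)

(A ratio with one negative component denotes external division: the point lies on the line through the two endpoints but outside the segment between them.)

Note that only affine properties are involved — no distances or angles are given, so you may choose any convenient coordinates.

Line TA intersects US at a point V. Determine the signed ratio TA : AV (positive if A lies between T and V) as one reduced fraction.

Choose coordinates U = (0, 0), Y = (1, 0), S = (0, 1).
1. A is the centroid of triangle YUS ⇒ A = (1/3, 1/3)
2. T lies on line YU with YT:TU = 1:(-5) ⇒ T = (5/4, 0)
line TA meets US at V = (0, 5/11)
A = T + t·(V−T) with t = 11/15, so TA:AV = 11/15:4/15

TA:AV = 11/4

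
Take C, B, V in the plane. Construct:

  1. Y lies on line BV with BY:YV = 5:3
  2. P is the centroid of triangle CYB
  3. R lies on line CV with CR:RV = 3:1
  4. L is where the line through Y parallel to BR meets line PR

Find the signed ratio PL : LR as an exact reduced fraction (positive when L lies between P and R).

Choose coordinates C = (0, 0), B = (1, 0), V = (0, 1).
1. Y lies on line BV with BY:YV = 5:3 ⇒ Y = (3/8, 5/8)
2. P is the centroid of triangle CYB ⇒ P = (11/24, 5/24)
3. R lies on line CV with CR:RV = 3:1 ⇒ R = (0, 3/4)
4. L is where the line through Y parallel to BR meets line PR ⇒ L = (-55/152, 179/152)
L = P + t·(R−P) with t = 34/19, so PL:LR = t:(1−t) = 34/19:-15/19

PL:LR = -34/15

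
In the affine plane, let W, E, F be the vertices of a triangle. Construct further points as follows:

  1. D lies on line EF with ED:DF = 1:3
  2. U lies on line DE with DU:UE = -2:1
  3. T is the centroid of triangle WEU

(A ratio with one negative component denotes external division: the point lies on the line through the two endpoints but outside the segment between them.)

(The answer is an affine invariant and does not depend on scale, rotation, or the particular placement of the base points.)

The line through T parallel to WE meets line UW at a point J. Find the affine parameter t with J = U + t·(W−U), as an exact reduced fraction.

t = 2/3

Assign W = (0, 0), E = (1, 0), F = (0, 1) — the answer is frame-independent, so this choice is without loss of generality.
1. D lies on line EF with ED:DF = 1:3 ⇒ D = (3/4, 1/4)
2. U lies on line DE with DU:UE = -2:1 ⇒ U = (5/4, -1/4)
3. T is the centroid of triangle WEU ⇒ T = (3/4, -1/12)
through T parallel to WE: direction (1, 0); meets UW at J = (5/12, -1/12)
J = U + t·(W−U) with t = 2/3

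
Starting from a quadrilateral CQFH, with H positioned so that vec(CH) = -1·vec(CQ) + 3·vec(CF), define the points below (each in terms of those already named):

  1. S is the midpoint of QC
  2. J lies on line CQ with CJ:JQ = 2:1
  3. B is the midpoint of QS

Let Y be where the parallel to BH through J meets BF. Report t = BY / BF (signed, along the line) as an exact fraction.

Choose coordinates C = (0, 0), Q = (1, 0), F = (0, 1), H = (-1, 3).
1. S is the midpoint of QC ⇒ S = (1/2, 0)
2. J lies on line CQ with CJ:JQ = 2:1 ⇒ J = (2/3, 0)
3. B is the midpoint of QS ⇒ B = (3/4, 0)
through J parallel to BH: direction (-7/4, 3); meets BF at Y = (3/8, 1/2)
Y = B + t·(F−B) with t = 1/2

t = 1/2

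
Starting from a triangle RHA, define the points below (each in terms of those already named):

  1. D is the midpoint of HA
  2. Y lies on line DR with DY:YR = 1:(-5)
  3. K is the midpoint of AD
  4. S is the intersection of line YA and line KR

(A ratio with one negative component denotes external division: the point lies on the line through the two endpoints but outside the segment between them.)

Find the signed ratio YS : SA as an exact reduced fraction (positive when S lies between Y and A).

YS:SA = 5/4

Assign R = (0, 0), H = (1, 0), A = (0, 1) — the answer is frame-independent, so this choice is without loss of generality.
1. D is the midpoint of HA ⇒ D = (1/2, 1/2)
2. Y lies on line DR with DY:YR = 1:(-5) ⇒ Y = (5/8, 5/8)
3. K is the midpoint of AD ⇒ K = (1/4, 3/4)
4. S is the intersection of line YA and line KR ⇒ S = (5/18, 5/6)
S = Y + t·(A−Y) with t = 5/9, so YS:SA = t:(1−t) = 5/9:4/9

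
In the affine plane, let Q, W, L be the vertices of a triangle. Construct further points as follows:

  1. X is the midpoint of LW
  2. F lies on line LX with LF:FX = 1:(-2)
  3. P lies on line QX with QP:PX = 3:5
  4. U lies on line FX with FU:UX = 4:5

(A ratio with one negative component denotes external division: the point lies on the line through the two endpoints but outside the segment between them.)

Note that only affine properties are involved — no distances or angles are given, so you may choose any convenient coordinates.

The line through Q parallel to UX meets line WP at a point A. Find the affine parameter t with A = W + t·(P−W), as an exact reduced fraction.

Choose coordinates Q = (0, 0), W = (1, 0), L = (0, 1).
1. X is the midpoint of LW ⇒ X = (1/2, 1/2)
2. F lies on line LX with LF:FX = 1:(-2) ⇒ F = (-1/2, 3/2)
3. P lies on line QX with QP:PX = 3:5 ⇒ P = (3/16, 3/16)
4. U lies on line FX with FU:UX = 4:5 ⇒ U = (-1/18, 19/18)
through Q parallel to UX: direction (5/9, -5/9); meets WP at A = (-3/10, 3/10)
A = W + t·(P−W) with t = 8/5

t = 8/5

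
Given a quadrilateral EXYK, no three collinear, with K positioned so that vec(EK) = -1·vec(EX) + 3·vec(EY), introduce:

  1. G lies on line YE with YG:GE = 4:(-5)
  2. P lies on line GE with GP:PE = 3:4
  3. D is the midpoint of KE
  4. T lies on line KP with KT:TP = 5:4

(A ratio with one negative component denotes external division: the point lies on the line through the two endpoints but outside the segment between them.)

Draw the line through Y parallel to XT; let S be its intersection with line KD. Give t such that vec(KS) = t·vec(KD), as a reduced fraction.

Set E = (0, 0), X = (1, 0), Y = (0, 1), K = (-1, 3); any affine frame gives the same invariant.
1. G lies on line YE with YG:GE = 4:(-5) ⇒ G = (0, 5)
2. P lies on line GE with GP:PE = 3:4 ⇒ P = (0, 20/7)
3. D is the midpoint of KE ⇒ D = (-1/2, 3/2)
4. T lies on line KP with KT:TP = 5:4 ⇒ T = (-4/9, 184/63)
through Y parallel to XT: direction (-13/9, 184/63); meets KD at S = (-91/89, 273/89)
S = K + t·(D−K) with t = -4/89

t = -4/89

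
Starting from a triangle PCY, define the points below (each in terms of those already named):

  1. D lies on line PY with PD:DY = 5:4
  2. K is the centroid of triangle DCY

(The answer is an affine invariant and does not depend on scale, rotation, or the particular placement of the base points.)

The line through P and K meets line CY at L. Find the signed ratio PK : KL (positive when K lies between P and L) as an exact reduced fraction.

PK:KL = 23/4

Work in coordinates with P = (0, 0), C = (1, 0), Y = (0, 1).
1. D lies on line PY with PD:DY = 5:4 ⇒ D = (0, 5/9)
2. K is the centroid of triangle DCY ⇒ K = (1/3, 14/27)
line PK meets CY at L = (9/23, 14/23)
K = P + t·(L−P) with t = 23/27, so PK:KL = 23/27:4/27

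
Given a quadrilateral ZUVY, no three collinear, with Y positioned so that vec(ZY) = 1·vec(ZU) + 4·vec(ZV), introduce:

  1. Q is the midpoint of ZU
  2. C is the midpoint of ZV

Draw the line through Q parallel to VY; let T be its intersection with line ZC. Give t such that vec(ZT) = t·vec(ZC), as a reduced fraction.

Work in coordinates with Z = (0, 0), U = (1, 0), V = (0, 1), Y = (1, 4).
1. Q is the midpoint of ZU ⇒ Q = (1/2, 0)
2. C is the midpoint of ZV ⇒ C = (0, 1/2)
through Q parallel to VY: direction (1, 3); meets ZC at T = (0, -3/2)
T = Z + t·(C−Z) with t = -3

t = -3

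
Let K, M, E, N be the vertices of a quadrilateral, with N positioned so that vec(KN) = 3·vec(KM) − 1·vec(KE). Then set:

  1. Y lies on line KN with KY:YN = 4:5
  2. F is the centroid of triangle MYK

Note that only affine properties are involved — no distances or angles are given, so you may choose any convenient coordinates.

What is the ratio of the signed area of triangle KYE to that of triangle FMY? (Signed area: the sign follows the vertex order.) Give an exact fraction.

[KYE]:[FMY] = -9

Set K = (0, 0), M = (1, 0), E = (0, 1), N = (3, -1); any affine frame gives the same invariant.
1. Y lies on line KN with KY:YN = 4:5 ⇒ Y = (4/3, -4/9)
2. F is the centroid of triangle MYK ⇒ F = (7/9, -4/27)
2·[KYE] = 4/3, 2·[FMY] = -4/27
[KYE]:[FMY] = 4/3:-4/27 = -9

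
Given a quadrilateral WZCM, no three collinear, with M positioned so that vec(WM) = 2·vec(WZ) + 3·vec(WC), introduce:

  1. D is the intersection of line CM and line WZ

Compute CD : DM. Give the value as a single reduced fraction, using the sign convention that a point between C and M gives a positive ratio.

Choose coordinates W = (0, 0), Z = (1, 0), C = (0, 1), M = (2, 3).
1. D is the intersection of line CM and line WZ ⇒ D = (-1, 0)
D = C + t·(M−C) with t = -1/2, so CD:DM = t:(1−t) = -1/2:3/2

CD:DM = -1/3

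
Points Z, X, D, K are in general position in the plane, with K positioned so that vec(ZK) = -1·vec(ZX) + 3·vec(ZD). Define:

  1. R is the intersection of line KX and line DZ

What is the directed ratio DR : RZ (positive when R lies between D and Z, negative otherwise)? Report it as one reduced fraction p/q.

Assign Z = (0, 0), X = (1, 0), D = (0, 1), K = (-1, 3) — the answer is frame-independent, so this choice is without loss of generality.
1. R is the intersection of line KX and line DZ ⇒ R = (0, 3/2)
R = D + t·(Z−D) with t = -1/2, so DR:RZ = t:(1−t) = -1/2:3/2

DR:RZ = -1/3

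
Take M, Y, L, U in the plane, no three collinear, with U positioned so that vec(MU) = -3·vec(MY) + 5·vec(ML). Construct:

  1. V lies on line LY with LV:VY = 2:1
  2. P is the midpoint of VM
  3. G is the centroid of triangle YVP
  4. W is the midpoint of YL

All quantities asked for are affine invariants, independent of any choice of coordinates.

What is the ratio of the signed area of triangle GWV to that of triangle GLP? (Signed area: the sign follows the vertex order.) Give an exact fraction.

[GWV]:[GLP] = -1/10

Choose coordinates M = (0, 0), Y = (1, 0), L = (0, 1), U = (-3, 5).
1. V lies on line LY with LV:VY = 2:1 ⇒ V = (2/3, 1/3)
2. P is the midpoint of VM ⇒ P = (1/3, 1/6)
3. G is the centroid of triangle YVP ⇒ G = (2/3, 1/6)
4. W is the midpoint of YL ⇒ W = (1/2, 1/2)
2·[GWV] = -1/36, 2·[GLP] = 5/18
[GWV]:[GLP] = -1/36:5/18 = -1/10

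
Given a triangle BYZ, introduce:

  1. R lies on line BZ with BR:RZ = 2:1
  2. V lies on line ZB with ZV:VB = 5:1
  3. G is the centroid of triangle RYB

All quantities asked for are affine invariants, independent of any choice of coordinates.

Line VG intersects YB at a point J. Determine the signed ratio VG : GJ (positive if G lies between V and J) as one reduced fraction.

Choose coordinates B = (0, 0), Y = (1, 0), Z = (0, 1).
1. R lies on line BZ with BR:RZ = 2:1 ⇒ R = (0, 2/3)
2. V lies on line ZB with ZV:VB = 5:1 ⇒ V = (0, 1/6)
3. G is the centroid of triangle RYB ⇒ G = (1/3, 2/9)
line VG meets YB at J = (-1, 0)
G = V + t·(J−V) with t = -1/3, so VG:GJ = -1/3:4/3

VG:GJ = -1/4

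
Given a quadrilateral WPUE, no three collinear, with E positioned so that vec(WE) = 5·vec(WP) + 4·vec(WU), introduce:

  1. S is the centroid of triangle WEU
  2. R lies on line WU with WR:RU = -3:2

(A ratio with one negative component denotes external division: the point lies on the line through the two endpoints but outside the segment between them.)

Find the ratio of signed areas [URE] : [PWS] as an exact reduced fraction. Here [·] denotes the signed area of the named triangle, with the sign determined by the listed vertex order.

[URE]:[PWS] = 6

Set W = (0, 0), P = (1, 0), U = (0, 1), E = (5, 4); any affine frame gives the same invariant.
1. S is the centroid of triangle WEU ⇒ S = (5/3, 5/3)
2. R lies on line WU with WR:RU = -3:2 ⇒ R = (0, 3)
2·[URE] = -10, 2·[PWS] = -5/3
[URE]:[PWS] = -10:-5/3 = 6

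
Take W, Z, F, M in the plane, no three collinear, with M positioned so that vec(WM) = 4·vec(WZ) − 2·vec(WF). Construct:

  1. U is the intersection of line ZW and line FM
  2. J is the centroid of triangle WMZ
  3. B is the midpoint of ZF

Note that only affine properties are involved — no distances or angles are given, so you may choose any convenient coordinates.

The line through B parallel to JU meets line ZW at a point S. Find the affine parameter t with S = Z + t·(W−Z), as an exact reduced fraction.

t = 1/4

Set W = (0, 0), Z = (1, 0), F = (0, 1), M = (4, -2); any affine frame gives the same invariant.
1. U is the intersection of line ZW and line FM ⇒ U = (4/3, 0)
2. J is the centroid of triangle WMZ ⇒ J = (5/3, -2/3)
3. B is the midpoint of ZF ⇒ B = (1/2, 1/2)
through B parallel to JU: direction (-1/3, 2/3); meets ZW at S = (3/4, 0)
S = Z + t·(W−Z) with t = 1/4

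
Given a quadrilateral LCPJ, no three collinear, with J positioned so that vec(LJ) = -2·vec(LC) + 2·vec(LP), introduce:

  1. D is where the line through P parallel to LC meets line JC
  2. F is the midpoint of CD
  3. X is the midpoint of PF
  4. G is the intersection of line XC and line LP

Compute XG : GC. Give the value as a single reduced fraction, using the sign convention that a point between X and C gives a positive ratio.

Set L = (0, 0), C = (1, 0), P = (0, 1), J = (-2, 2); any affine frame gives the same invariant.
1. D is where the line through P parallel to LC meets line JC ⇒ D = (-1/2, 1)
2. F is the midpoint of CD ⇒ F = (1/4, 1/2)
3. X is the midpoint of PF ⇒ X = (1/8, 3/4)
4. G is the intersection of line XC and line LP ⇒ G = (0, 6/7)
G = X + t·(C−X) with t = -1/7, so XG:GC = t:(1−t) = -1/7:8/7

XG:GC = -1/8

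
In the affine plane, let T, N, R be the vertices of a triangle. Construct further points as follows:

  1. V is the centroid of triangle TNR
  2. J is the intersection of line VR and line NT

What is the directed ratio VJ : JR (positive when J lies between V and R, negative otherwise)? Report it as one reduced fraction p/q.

VJ:JR = -1/3

Work in coordinates with T = (0, 0), N = (1, 0), R = (0, 1).
1. V is the centroid of triangle TNR ⇒ V = (1/3, 1/3)
2. J is the intersection of line VR and line NT ⇒ J = (1/2, 0)
J = V + t·(R−V) with t = -1/2, so VJ:JR = t:(1−t) = -1/2:3/2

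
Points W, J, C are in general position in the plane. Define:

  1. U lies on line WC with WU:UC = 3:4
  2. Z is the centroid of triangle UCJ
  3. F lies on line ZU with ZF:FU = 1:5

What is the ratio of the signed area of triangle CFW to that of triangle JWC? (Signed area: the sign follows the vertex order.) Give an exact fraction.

Choose coordinates W = (0, 0), J = (1, 0), C = (0, 1).
1. U lies on line WC with WU:UC = 3:4 ⇒ U = (0, 3/7)
2. Z is the centroid of triangle UCJ ⇒ Z = (1/3, 10/21)
3. F lies on line ZU with ZF:FU = 1:5 ⇒ F = (5/18, 59/126)
2·[CFW] = -5/18, 2·[JWC] = -1
[CFW]:[JWC] = -5/18:-1 = 5/18

[CFW]:[JWC] = 5/18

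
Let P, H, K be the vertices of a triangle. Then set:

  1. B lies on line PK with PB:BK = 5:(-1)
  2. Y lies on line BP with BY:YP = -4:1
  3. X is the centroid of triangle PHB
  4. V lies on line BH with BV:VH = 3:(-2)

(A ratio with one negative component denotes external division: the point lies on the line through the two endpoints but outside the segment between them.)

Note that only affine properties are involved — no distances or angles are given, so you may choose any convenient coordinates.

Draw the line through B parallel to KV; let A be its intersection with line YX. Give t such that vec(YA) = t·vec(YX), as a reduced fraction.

Work in coordinates with P = (0, 0), H = (1, 0), K = (0, 1).
1. B lies on line PK with PB:BK = 5:(-1) ⇒ B = (0, 5/4)
2. Y lies on line BP with BY:YP = -4:1 ⇒ Y = (0, -5/12)
3. X is the centroid of triangle PHB ⇒ X = (1/3, 5/12)
4. V lies on line BH with BV:VH = 3:(-2) ⇒ V = (3, -5/2)
through B parallel to KV: direction (3, -7/2); meets YX at A = (5/11, 95/132)
A = Y + t·(X−Y) with t = 15/11

t = 15/11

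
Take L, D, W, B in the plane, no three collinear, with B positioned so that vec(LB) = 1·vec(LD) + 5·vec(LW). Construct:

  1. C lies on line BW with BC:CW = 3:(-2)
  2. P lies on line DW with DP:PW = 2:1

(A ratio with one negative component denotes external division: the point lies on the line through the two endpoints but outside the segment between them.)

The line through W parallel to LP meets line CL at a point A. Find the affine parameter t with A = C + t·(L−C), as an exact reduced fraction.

t = 4/3

Set L = (0, 0), D = (1, 0), W = (0, 1), B = (1, 5); any affine frame gives the same invariant.
1. C lies on line BW with BC:CW = 3:(-2) ⇒ C = (-2, -7)
2. P lies on line DW with DP:PW = 2:1 ⇒ P = (1/3, 2/3)
through W parallel to LP: direction (1/3, 2/3); meets CL at A = (2/3, 7/3)
A = C + t·(L−C) with t = 4/3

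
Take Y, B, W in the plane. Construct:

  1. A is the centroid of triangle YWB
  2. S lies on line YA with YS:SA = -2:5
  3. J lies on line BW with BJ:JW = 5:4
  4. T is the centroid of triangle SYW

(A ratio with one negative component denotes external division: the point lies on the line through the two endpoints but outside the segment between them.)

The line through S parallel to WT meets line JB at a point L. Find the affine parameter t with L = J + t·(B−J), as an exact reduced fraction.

t = -53/55

Assign Y = (0, 0), B = (1, 0), W = (0, 1) — the answer is frame-independent, so this choice is without loss of generality.
1. A is the centroid of triangle YWB ⇒ A = (1/3, 1/3)
2. S lies on line YA with YS:SA = -2:5 ⇒ S = (-2/9, -2/9)
3. J lies on line BW with BJ:JW = 5:4 ⇒ J = (4/9, 5/9)
4. T is the centroid of triangle SYW ⇒ T = (-2/27, 7/27)
through S parallel to WT: direction (-2/27, -20/27); meets JB at L = (-1/11, 12/11)
L = J + t·(B−J) with t = -53/55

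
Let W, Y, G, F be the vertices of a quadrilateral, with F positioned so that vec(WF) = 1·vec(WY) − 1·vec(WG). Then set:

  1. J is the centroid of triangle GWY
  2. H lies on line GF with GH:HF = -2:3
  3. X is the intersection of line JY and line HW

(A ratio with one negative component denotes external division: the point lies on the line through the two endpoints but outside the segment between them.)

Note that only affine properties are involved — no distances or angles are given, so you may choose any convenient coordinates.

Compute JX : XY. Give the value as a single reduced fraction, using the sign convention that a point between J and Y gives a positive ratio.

JX:XY = -7/15

Set W = (0, 0), Y = (1, 0), G = (0, 1), F = (1, -1); any affine frame gives the same invariant.
1. J is the centroid of triangle GWY ⇒ J = (1/3, 1/3)
2. H lies on line GF with GH:HF = -2:3 ⇒ H = (-2, 5)
3. X is the intersection of line JY and line HW ⇒ X = (-1/4, 5/8)
X = J + t·(Y−J) with t = -7/8, so JX:XY = t:(1−t) = -7/8:15/8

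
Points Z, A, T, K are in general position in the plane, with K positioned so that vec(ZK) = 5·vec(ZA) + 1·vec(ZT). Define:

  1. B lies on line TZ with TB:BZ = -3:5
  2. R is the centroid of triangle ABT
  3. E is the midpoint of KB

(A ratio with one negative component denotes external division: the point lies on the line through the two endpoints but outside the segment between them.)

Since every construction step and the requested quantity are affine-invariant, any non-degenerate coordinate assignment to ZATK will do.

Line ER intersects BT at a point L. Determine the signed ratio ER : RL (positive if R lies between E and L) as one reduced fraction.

Assign Z = (0, 0), A = (1, 0), T = (0, 1), K = (5, 1) — the answer is frame-independent, so this choice is without loss of generality.
1. B lies on line TZ with TB:BZ = -3:5 ⇒ B = (0, 5/2)
2. R is the centroid of triangle ABT ⇒ R = (1/3, 7/6)
3. E is the midpoint of KB ⇒ E = (5/2, 7/4)
line ER meets BT at L = (0, 14/13)
R = E + t·(L−E) with t = 13/15, so ER:RL = 13/15:2/15

ER:RL = 13/2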